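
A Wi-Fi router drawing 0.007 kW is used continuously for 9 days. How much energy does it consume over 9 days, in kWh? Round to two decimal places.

Runtime = 24 h × 9 = 216 h
Energy = 0.007 kW × 216 h = 1.512 kWh ≈ 1.51 kWh

1.51 kWh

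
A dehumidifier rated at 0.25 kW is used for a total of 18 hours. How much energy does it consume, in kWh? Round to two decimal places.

4.50 kWh

Energy = 0.25 kW × 18 h = 4.5 kWh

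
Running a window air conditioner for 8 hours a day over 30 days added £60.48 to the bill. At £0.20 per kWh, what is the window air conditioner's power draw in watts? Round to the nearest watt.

1260 W

Energy = £60.48 ÷ £0.20/kWh = 302.4 kWh
Runtime = 8 h/day × 30 days = 240 h
Power = 302.4 kWh ÷ 240 h = 1.26 kW = 1260 W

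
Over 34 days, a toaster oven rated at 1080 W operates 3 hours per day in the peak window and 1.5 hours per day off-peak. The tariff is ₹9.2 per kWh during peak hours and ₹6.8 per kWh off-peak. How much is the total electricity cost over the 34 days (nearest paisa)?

Peak energy = 1.08 kW × 3 h × 34 = 110.16 kWh
Off-peak energy = 1.08 kW × 1.5 h × 34 = 55.08 kWh
Cost = 110.16 × ₹9.2 + 55.08 × ₹6.8 = ₹1013.472 + ₹374.544 = ₹1388.02

₹1388.02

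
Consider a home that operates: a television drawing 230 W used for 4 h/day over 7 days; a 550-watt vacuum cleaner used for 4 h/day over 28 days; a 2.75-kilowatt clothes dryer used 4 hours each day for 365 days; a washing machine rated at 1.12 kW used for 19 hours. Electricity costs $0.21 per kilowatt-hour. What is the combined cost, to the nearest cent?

television: Runtime = 4 h/day × 7 days = 28 h
television: 0.23 kW × 28 h = 6.44 kWh
vacuum cleaner: Runtime = 4 h/day × 28 days = 112 h
vacuum cleaner: 0.55 kW × 112 h = 61.6 kWh
clothes dryer: Runtime = 4 h/day × 365 days = 1460 h
clothes dryer: 2.75 kW × 1460 h = 4015 kWh
washing machine: 1.12 kW × 19 h = 21.28 kWh
Total energy = 4104.32 kWh
Cost = 4104.32 × $0.21 = $861.91

$861.91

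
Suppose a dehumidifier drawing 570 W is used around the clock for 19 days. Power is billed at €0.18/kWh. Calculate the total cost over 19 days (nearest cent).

Runtime = 24 h × 19 = 456 h
Energy = 0.57 kW × 456 h = 259.92 kWh
Cost = 259.92 kWh × €0.18/kWh = €46.79

€46.79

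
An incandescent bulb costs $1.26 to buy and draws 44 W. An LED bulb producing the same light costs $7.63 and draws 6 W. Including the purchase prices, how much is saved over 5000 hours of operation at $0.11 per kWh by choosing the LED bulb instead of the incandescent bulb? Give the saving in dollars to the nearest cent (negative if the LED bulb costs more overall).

$14.53

incandescent bulb: $1.26 + (44/1000) kW × 5000 h × $0.11 = $1.26 + $24.2 = $25.46
LED bulb: $7.63 + (6/1000) kW × 5000 h × $0.11 = $7.63 + $3.3 = $10.93
Saving = $25.46 − $10.93 = $14.53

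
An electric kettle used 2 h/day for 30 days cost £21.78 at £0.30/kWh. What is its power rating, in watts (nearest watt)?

Energy = £21.78 ÷ £0.30/kWh = 72.6 kWh
Runtime = 2 h/day × 30 days = 60 h
Power = 72.6 kWh ÷ 60 h = 1.21 kW = 1210 W

1210 W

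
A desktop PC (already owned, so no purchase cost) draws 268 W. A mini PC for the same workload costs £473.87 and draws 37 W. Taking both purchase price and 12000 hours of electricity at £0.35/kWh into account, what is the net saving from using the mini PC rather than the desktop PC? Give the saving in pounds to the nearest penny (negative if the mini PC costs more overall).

£496.33

desktop PC: £0.00 + (268/1000) kW × 12000 h × £0.35 = £0.00 + £1125.6 = £1125.6
mini PC: £473.87 + (37/1000) kW × 12000 h × £0.35 = £473.87 + £155.4 = £629.27
Saving = £1125.6 − £629.27 = £496.33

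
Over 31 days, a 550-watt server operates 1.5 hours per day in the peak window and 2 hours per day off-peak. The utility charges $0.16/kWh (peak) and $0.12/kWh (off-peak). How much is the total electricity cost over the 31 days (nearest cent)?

Peak energy = 0.55 kW × 1.5 h × 31 = 25.575 kWh
Off-peak energy = 0.55 kW × 2 h × 31 = 34.1 kWh
Cost = 25.575 × $0.16 + 34.1 × $0.12 = $4.092 + $4.092 = $8.18

$8.18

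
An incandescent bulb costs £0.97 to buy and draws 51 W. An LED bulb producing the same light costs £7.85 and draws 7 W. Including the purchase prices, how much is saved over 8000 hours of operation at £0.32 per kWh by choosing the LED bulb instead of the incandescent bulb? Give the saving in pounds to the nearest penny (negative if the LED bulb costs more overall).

incandescent bulb: £0.97 + (51/1000) kW × 8000 h × £0.32 = £0.97 + £130.56 = £131.53
LED bulb: £7.85 + (7/1000) kW × 8000 h × £0.32 = £7.85 + £17.92 = £25.77
Saving = £131.53 − £25.77 = £105.76

£105.76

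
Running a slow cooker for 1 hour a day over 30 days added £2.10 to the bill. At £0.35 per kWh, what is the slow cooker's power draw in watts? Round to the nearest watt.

200 W

Energy = £2.10 ÷ £0.35/kWh = 6 kWh
Runtime = 1 h/day × 30 days = 30 h
Power = 6 kWh ÷ 30 h = 0.2 kW = 200 W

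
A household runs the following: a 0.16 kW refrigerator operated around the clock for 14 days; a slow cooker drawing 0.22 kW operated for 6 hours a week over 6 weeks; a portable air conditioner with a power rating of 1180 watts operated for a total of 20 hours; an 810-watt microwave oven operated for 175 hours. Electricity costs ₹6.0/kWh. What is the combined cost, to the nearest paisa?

refrigerator: Runtime = 24 h × 14 = 336 h
refrigerator: 0.16 kW × 336 h = 53.76 kWh
slow cooker: Runtime = 6 h/week × 6 weeks = 36 h
slow cooker: 0.22 kW × 36 h = 7.92 kWh
portable air conditioner: 1.18 kW × 20 h = 23.6 kWh
microwave oven: 0.81 kW × 175 h = 141.75 kWh
Total energy = 227.03 kWh
Cost = 227.03 × ₹6.0 = ₹1362.18

₹1362.18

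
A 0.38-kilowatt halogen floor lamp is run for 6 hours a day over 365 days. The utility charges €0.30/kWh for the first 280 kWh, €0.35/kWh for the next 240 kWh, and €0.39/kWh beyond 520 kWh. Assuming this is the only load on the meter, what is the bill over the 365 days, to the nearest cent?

Runtime = 6 h/day × 365 days = 2190 h
Energy = 0.38 kW × 2190 h = 832.2 kWh
Tier 1 (0–280 kWh): 280 × €0.30 = €84
Tier 2 (280–520 kWh): 240 × €0.35 = €84
Above 520 kWh: 312.2 × €0.39 = €121.758
Bill = €289.76

€289.76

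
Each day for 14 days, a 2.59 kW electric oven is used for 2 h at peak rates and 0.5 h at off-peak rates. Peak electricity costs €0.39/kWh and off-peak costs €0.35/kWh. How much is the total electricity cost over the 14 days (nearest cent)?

Peak energy = 2.59 kW × 2 h × 14 = 72.52 kWh
Off-peak energy = 2.59 kW × 0.5 h × 14 = 18.13 kWh
Cost = 72.52 × €0.39 + 18.13 × €0.35 = €28.2828 + €6.3455 = €34.63

€34.63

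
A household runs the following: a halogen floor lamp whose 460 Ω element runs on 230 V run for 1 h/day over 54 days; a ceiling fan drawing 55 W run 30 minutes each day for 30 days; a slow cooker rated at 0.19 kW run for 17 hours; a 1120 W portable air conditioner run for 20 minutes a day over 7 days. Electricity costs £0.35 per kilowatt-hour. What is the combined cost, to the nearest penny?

halogen floor lamp: Power = V²/R = 230²/460 = 115 W = 0.115 kW
halogen floor lamp: Runtime = 1 h/day × 54 days = 54 h
halogen floor lamp: 0.115 kW × 54 h = 6.21 kWh
ceiling fan: Runtime = 30 min × 30 = 900 min = 15 h
ceiling fan: 0.055 kW × 15 h = 0.825 kWh
slow cooker: 0.19 kW × 17 h = 3.23 kWh
portable air conditioner: Runtime = 20 min × 7 = 140 min = 2.333333… h
portable air conditioner: 1.12 kW × 2.333333… h = 2.613333… kWh
Total energy = 12.878333… kWh
Cost = 12.878333… × £0.35 = £4.51

£4.51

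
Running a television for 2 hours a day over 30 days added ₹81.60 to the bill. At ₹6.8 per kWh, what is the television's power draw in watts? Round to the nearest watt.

Energy = ₹81.60 ÷ ₹6.8/kWh = 12 kWh
Runtime = 2 h/day × 30 days = 60 h
Power = 12 kWh ÷ 60 h = 0.2 kW = 200 W

200 W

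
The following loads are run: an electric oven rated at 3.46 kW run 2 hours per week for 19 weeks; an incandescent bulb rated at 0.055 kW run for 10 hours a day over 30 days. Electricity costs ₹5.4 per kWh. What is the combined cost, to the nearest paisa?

₹799.09

electric oven: Runtime = 2 h/week × 19 weeks = 38 h
electric oven: 3.46 kW × 38 h = 131.48 kWh
incandescent bulb: Runtime = 10 h/day × 30 days = 300 h
incandescent bulb: 0.055 kW × 300 h = 16.5 kWh
Total energy = 147.98 kWh
Cost = 147.98 × ₹5.4 = ₹799.09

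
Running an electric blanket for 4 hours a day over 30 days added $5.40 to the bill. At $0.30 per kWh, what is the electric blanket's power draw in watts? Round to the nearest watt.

150 W

Energy = $5.40 ÷ $0.30/kWh = 18 kWh
Runtime = 4 h/day × 30 days = 120 h
Power = 18 kWh ÷ 120 h = 0.15 kW = 150 W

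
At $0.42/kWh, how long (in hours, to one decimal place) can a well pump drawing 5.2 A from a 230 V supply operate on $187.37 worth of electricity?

373.0 h

Power = 5.2 A × 230 V = 1196 W = 1.196 kW
Energy available = $187.37 ÷ $0.42/kWh = 446.119 kWh
Hours = 446.119 kWh ÷ 1.196 kW = 373.0 h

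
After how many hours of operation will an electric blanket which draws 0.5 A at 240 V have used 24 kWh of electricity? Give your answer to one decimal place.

200.0 h

Power = 0.5 A × 240 V = 120 W = 0.12 kW
Hours = 24 kWh ÷ 0.12 kW = 200.0 h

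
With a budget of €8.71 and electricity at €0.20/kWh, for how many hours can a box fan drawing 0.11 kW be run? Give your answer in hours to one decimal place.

Energy available = €8.71 ÷ €0.20/kWh = 43.55 kWh
Hours = 43.55 kWh ÷ 0.11 kW = 395.9 h

395.9 h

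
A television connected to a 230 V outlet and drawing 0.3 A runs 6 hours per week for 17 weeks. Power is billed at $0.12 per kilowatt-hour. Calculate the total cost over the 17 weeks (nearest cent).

$0.84

Power = 0.3 A × 230 V = 69 W = 0.069 kW
Runtime = 6 h/week × 17 weeks = 102 h
Energy = 0.069 kW × 102 h = 7.038 kWh
Cost = 7.038 kWh × $0.12/kWh = $0.84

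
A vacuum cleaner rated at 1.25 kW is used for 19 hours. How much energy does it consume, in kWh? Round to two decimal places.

23.75 kWh

Energy = 1.25 kW × 19 h = 23.75 kWh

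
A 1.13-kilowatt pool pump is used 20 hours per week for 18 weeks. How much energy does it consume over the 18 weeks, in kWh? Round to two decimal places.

Runtime = 20 h/week × 18 weeks = 360 h
Energy = 1.13 kW × 360 h = 406.8 kWh

406.80 kWh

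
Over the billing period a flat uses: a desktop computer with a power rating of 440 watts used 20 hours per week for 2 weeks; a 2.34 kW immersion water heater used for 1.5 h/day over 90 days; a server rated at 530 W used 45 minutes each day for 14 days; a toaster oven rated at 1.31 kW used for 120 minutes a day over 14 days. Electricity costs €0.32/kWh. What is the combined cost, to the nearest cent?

desktop computer: Runtime = 20 h/week × 2 weeks = 40 h
desktop computer: 0.44 kW × 40 h = 17.6 kWh
immersion water heater: Runtime = 1.5 h/day × 90 days = 135 h
immersion water heater: 2.34 kW × 135 h = 315.9 kWh
server: Runtime = 45 min × 14 = 630 min = 10.5 h
server: 0.53 kW × 10.5 h = 5.565 kWh
toaster oven: Runtime = 120 min × 14 = 1680 min = 28 h
toaster oven: 1.31 kW × 28 h = 36.68 kWh
Total energy = 375.745 kWh
Cost = 375.745 × €0.32 = €120.24

€120.24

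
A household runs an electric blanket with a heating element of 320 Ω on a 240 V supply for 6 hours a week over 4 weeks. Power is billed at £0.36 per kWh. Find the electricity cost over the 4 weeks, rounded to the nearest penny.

Power = V²/R = 240²/320 = 180 W = 0.18 kW
Runtime = 6 h/week × 4 weeks = 24 h
Energy = 0.18 kW × 24 h = 4.32 kWh
Cost = 4.32 kWh × £0.36/kWh = £1.56

£1.56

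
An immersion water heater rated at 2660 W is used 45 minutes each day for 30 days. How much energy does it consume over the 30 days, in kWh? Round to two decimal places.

Runtime = 45 min × 30 = 1350 min = 22.5 h
Energy = 2.66 kW × 22.5 h = 59.85 kWh

59.85 kWh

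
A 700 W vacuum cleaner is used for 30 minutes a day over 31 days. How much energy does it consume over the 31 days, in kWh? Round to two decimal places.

10.85 kWh

Runtime = 30 min × 31 = 930 min = 15.5 h
Energy = 0.7 kW × 15.5 h = 10.85 kWh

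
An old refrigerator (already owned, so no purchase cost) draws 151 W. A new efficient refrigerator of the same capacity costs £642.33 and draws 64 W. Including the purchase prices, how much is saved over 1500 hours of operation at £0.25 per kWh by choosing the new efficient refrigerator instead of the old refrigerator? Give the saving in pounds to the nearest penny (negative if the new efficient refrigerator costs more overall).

old refrigerator: £0.00 + (151/1000) kW × 1500 h × £0.25 = £0.00 + £56.625 = £56.625
new efficient refrigerator: £642.33 + (64/1000) kW × 1500 h × £0.25 = £642.33 + £24 = £666.33
Saving = £56.625 − £666.33 = −£609.705 → -£609.71

-£609.71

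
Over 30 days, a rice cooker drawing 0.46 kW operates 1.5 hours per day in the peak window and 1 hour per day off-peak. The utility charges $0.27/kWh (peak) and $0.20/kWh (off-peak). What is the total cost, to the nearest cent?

Peak energy = 0.46 kW × 1.5 h × 30 = 20.7 kWh
Off-peak energy = 0.46 kW × 1 h × 30 = 13.8 kWh
Cost = 20.7 × $0.27 + 13.8 × $0.20 = $5.589 + $2.76 = $8.35

$8.35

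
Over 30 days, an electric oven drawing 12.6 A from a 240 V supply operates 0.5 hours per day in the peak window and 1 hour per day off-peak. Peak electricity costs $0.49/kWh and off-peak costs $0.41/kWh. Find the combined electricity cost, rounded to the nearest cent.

$59.42

Power = 12.6 A × 240 V = 3024 W = 3.024 kW
Peak energy = 3.024 kW × 0.5 h × 30 = 45.36 kWh
Off-peak energy = 3.024 kW × 1 h × 30 = 90.72 kWh
Cost = 45.36 × $0.49 + 90.72 × $0.41 = $22.2264 + $37.1952 = $59.42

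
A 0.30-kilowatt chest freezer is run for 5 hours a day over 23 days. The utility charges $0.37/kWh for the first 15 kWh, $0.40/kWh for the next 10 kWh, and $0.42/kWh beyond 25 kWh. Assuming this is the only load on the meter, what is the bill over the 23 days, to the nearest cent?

Runtime = 5 h/day × 23 days = 115 h
Energy = 0.3 kW × 115 h = 34.5 kWh
Tier 1 (0–15 kWh): 15 × $0.37 = $5.55
Tier 2 (15–25 kWh): 10 × $0.40 = $4
Above 25 kWh: 9.5 × $0.42 = $3.99
Bill = $13.54

$13.54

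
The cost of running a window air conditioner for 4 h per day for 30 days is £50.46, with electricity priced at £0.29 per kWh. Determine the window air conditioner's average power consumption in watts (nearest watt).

Energy = £50.46 ÷ £0.29/kWh = 174 kWh
Runtime = 4 h/day × 30 days = 120 h
Power = 174 kWh ÷ 120 h = 1.45 kW = 1450 W

1450 W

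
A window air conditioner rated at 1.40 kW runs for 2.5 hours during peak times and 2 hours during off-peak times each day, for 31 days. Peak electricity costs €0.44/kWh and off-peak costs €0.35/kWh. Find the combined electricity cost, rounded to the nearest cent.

€78.12

Peak energy = 1.4 kW × 2.5 h × 31 = 108.5 kWh
Off-peak energy = 1.4 kW × 2 h × 31 = 86.8 kWh
Cost = 108.5 × €0.44 + 86.8 × €0.35 = €47.74 + €30.38 = €78.12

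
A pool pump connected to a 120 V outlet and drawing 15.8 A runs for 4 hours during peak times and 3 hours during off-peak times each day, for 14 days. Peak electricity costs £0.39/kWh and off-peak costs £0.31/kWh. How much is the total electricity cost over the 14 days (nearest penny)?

Power = 15.8 A × 120 V = 1896 W = 1.896 kW
Peak energy = 1.896 kW × 4 h × 14 = 106.176 kWh
Off-peak energy = 1.896 kW × 3 h × 14 = 79.632 kWh
Cost = 106.176 × £0.39 + 79.632 × £0.31 = £41.40864 + £24.68592 = £66.09

£66.09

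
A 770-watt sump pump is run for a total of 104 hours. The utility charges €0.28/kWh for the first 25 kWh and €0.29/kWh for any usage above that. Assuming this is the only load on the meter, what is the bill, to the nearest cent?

Energy = 0.77 kW × 104 h = 80.08 kWh
Tier 1 (0–25 kWh): 25 × €0.28 = €7
Above 25 kWh: 55.08 × €0.29 = €15.9732
Bill = €22.97

€22.97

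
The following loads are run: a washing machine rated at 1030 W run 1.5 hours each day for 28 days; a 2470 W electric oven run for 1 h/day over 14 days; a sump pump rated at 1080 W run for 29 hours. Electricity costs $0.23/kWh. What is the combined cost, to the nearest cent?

washing machine: Runtime = 1.5 h/day × 28 days = 42 h
washing machine: 1.03 kW × 42 h = 43.26 kWh
electric oven: Runtime = 1 h/day × 14 days = 14 h
electric oven: 2.47 kW × 14 h = 34.58 kWh
sump pump: 1.08 kW × 29 h = 31.32 kWh
Total energy = 109.16 kWh
Cost = 109.16 × $0.23 = $25.11

$25.11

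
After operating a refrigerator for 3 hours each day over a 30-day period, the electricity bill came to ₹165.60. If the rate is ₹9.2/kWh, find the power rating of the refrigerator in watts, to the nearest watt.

200 W

Energy = ₹165.60 ÷ ₹9.2/kWh = 18 kWh
Runtime = 3 h/day × 30 days = 90 h
Power = 18 kWh ÷ 90 h = 0.2 kW = 200 W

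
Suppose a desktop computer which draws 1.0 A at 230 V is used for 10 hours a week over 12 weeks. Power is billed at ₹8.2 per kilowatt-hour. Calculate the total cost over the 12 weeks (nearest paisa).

Power = 1.0 A × 230 V = 230 W = 0.23 kW
Runtime = 10 h/week × 12 weeks = 120 h
Energy = 0.23 kW × 120 h = 27.6 kWh
Cost = 27.6 kWh × ₹8.2/kWh = ₹226.32

₹226.32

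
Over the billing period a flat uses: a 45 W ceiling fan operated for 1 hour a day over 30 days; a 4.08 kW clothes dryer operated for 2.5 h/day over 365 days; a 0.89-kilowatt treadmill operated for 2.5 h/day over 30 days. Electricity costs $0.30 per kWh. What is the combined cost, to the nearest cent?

$1137.33

ceiling fan: Runtime = 1 h/day × 30 days = 30 h
ceiling fan: 0.045 kW × 30 h = 1.35 kWh
clothes dryer: Runtime = 2.5 h/day × 365 days = 912.5 h
clothes dryer: 4.08 kW × 912.5 h = 3723 kWh
treadmill: Runtime = 2.5 h/day × 30 days = 75 h
treadmill: 0.89 kW × 75 h = 66.75 kWh
Total energy = 3791.1 kWh
Cost = 3791.1 × $0.30 = $1137.33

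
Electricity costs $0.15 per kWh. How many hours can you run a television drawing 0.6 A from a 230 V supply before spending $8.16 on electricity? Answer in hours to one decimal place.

Power = 0.6 A × 230 V = 138 W = 0.138 kW
Energy available = $8.16 ÷ $0.15/kWh = 54.4 kWh
Hours = 54.4 kWh ÷ 0.138 kW = 394.2 h

394.2 h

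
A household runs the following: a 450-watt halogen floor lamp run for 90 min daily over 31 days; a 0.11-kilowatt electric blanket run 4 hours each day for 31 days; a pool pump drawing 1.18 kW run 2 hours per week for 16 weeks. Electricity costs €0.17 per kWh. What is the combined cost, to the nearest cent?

halogen floor lamp: Runtime = 90 min × 31 = 2790 min = 46.5 h
halogen floor lamp: 0.45 kW × 46.5 h = 20.925 kWh
electric blanket: Runtime = 4 h/day × 31 days = 124 h
electric blanket: 0.11 kW × 124 h = 13.64 kWh
pool pump: Runtime = 2 h/week × 16 weeks = 32 h
pool pump: 1.18 kW × 32 h = 37.76 kWh
Total energy = 72.325 kWh
Cost = 72.325 × €0.17 = €12.30

€12.30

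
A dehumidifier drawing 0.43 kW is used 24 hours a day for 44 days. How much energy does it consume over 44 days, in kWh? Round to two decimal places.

454.08 kWh

Runtime = 24 h × 44 = 1056 h
Energy = 0.43 kW × 1056 h = 454.08 kWh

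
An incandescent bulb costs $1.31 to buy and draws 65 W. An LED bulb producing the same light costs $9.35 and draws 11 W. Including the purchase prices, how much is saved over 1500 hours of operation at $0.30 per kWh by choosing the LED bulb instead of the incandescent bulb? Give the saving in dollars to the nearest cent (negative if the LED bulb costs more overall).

$16.26

incandescent bulb: $1.31 + (65/1000) kW × 1500 h × $0.30 = $1.31 + $29.25 = $30.56
LED bulb: $9.35 + (11/1000) kW × 1500 h × $0.30 = $9.35 + $4.95 = $14.3
Saving = $30.56 − $14.3 = $16.26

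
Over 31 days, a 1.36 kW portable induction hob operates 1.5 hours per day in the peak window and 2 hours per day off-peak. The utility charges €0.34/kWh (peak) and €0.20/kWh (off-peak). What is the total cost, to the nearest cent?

Peak energy = 1.36 kW × 1.5 h × 31 = 63.24 kWh
Off-peak energy = 1.36 kW × 2 h × 31 = 84.32 kWh
Cost = 63.24 × €0.34 + 84.32 × €0.20 = €21.5016 + €16.864 = €38.37

€38.37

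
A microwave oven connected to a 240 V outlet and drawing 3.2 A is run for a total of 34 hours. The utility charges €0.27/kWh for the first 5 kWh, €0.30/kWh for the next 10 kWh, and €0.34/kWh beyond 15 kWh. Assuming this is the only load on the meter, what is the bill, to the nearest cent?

Power = 3.2 A × 240 V = 768 W = 0.768 kW
Energy = 0.768 kW × 34 h = 26.112 kWh
Tier 1 (0–5 kWh): 5 × €0.27 = €1.35
Tier 2 (5–15 kWh): 10 × €0.30 = €3
Above 15 kWh: 11.112 × €0.34 = €3.77808
Bill = €8.13

€8.13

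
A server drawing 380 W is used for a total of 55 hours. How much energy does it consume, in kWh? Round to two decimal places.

20.90 kWh

Energy = 0.38 kW × 55 h = 20.9 kWh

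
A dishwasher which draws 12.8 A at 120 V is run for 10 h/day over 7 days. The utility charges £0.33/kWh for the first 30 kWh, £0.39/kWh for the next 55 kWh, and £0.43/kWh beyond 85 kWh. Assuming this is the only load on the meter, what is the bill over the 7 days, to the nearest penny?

£41.03

Power = 12.8 A × 120 V = 1536 W = 1.536 kW
Runtime = 10 h/day × 7 days = 70 h
Energy = 1.536 kW × 70 h = 107.52 kWh
Tier 1 (0–30 kWh): 30 × £0.33 = £9.9
Tier 2 (30–85 kWh): 55 × £0.39 = £21.45
Above 85 kWh: 22.52 × £0.43 = £9.6836
Bill = £41.03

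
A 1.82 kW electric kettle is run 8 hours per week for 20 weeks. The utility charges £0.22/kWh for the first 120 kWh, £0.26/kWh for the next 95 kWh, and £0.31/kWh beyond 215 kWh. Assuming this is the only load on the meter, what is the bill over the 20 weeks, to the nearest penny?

£74.72

Runtime = 8 h/week × 20 weeks = 160 h
Energy = 1.82 kW × 160 h = 291.2 kWh
Tier 1 (0–120 kWh): 120 × £0.22 = £26.4
Tier 2 (120–215 kWh): 95 × £0.26 = £24.7
Above 215 kWh: 76.2 × £0.31 = £23.622
Bill = £74.72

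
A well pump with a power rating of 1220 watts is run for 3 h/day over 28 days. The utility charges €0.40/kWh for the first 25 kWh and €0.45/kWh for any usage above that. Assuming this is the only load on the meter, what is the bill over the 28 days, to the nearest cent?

€44.87

Runtime = 3 h/day × 28 days = 84 h
Energy = 1.22 kW × 84 h = 102.48 kWh
Tier 1 (0–25 kWh): 25 × €0.40 = €10
Above 25 kWh: 77.48 × €0.45 = €34.866
Bill = €44.87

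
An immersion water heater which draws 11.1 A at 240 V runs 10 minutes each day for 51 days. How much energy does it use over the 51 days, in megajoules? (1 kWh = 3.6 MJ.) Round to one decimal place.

Power = 11.1 A × 240 V = 2664 W = 2.664 kW
Runtime = 10 min × 51 = 510 min = 8.5 h
Energy = 2.664 kW × 8.5 h = 22.644 kWh
= 22.644 × 3.6 MJ = 81.5 MJ

81.5 MJ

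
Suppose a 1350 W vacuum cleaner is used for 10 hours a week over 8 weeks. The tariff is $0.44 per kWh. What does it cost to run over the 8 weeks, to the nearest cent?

Runtime = 10 h/week × 8 weeks = 80 h
Energy = 1.35 kW × 80 h = 108 kWh
Cost = 108 kWh × $0.44/kWh = $47.52

$47.52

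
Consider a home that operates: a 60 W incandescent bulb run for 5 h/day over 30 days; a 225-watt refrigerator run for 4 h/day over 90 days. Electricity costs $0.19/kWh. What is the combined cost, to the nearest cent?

$17.10

incandescent bulb: Runtime = 5 h/day × 30 days = 150 h
incandescent bulb: 0.06 kW × 150 h = 9 kWh
refrigerator: Runtime = 4 h/day × 90 days = 360 h
refrigerator: 0.225 kW × 360 h = 81 kWh
Total energy = 90 kWh
Cost = 90 × $0.19 = $17.10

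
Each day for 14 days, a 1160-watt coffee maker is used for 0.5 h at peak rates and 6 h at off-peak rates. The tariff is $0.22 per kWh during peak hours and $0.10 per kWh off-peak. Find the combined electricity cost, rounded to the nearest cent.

$11.53

Peak energy = 1.16 kW × 0.5 h × 14 = 8.12 kWh
Off-peak energy = 1.16 kW × 6 h × 14 = 97.44 kWh
Cost = 8.12 × $0.22 + 97.44 × $0.10 = $1.7864 + $9.744 = $11.53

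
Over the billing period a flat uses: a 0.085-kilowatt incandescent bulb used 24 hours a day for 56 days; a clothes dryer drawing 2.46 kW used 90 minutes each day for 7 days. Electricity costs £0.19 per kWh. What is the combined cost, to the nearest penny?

£26.61

incandescent bulb: Runtime = 24 h × 56 = 1344 h
incandescent bulb: 0.085 kW × 1344 h = 114.24 kWh
clothes dryer: Runtime = 90 min × 7 = 630 min = 10.5 h
clothes dryer: 2.46 kW × 10.5 h = 25.83 kWh
Total energy = 140.07 kWh
Cost = 140.07 × £0.19 = £26.61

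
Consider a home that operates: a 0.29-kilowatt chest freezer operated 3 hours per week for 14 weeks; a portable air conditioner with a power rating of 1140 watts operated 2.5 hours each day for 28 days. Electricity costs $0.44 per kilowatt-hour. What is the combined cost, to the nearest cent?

$40.47

chest freezer: Runtime = 3 h/week × 14 weeks = 42 h
chest freezer: 0.29 kW × 42 h = 12.18 kWh
portable air conditioner: Runtime = 2.5 h/day × 28 days = 70 h
portable air conditioner: 1.14 kW × 70 h = 79.8 kWh
Total energy = 91.98 kWh
Cost = 91.98 × $0.44 = $40.47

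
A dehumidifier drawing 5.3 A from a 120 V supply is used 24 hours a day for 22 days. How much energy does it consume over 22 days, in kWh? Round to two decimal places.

Power = 5.3 A × 120 V = 636 W = 0.636 kW
Runtime = 24 h × 22 = 528 h
Energy = 0.636 kW × 528 h = 335.808 kWh ≈ 335.81 kWh

335.81 kWh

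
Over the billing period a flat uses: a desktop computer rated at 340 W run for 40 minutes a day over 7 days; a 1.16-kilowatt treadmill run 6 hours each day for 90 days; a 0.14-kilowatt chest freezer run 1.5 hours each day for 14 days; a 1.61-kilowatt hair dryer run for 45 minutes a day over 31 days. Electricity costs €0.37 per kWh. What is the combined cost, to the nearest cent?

desktop computer: Runtime = 40 min × 7 = 280 min = 4.666666… h
desktop computer: 0.34 kW × 4.666666… h = 1.586666… kWh
treadmill: Runtime = 6 h/day × 90 days = 540 h
treadmill: 1.16 kW × 540 h = 626.4 kWh
chest freezer: Runtime = 1.5 h/day × 14 days = 21 h
chest freezer: 0.14 kW × 21 h = 2.94 kWh
hair dryer: Runtime = 45 min × 31 = 1395 min = 23.25 h
hair dryer: 1.61 kW × 23.25 h = 37.4325 kWh
Total energy = 668.359166… kWh
Cost = 668.359166… × €0.37 = €247.29

€247.29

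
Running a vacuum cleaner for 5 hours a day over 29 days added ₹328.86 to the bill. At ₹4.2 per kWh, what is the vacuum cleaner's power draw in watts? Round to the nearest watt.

Energy = ₹328.86 ÷ ₹4.2/kWh = 78.3 kWh
Runtime = 5 h/day × 29 days = 145 h
Power = 78.3 kWh ÷ 145 h = 0.54 kW = 540 W

540 W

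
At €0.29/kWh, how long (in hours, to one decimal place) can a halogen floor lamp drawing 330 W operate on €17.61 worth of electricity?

184.0 h

Energy available = €17.61 ÷ €0.29/kWh = 60.7241 kWh
Hours = 60.7241 kWh ÷ 0.33 kW = 184.0 h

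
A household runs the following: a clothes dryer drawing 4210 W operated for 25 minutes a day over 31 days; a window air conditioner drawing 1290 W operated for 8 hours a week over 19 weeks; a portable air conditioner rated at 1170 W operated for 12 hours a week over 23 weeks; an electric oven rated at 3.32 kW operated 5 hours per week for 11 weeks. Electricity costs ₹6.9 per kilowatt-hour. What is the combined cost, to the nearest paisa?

clothes dryer: Runtime = 25 min × 31 = 775 min = 12.916666… h
clothes dryer: 4.21 kW × 12.916666… h = 54.379166… kWh
window air conditioner: Runtime = 8 h/week × 19 weeks = 152 h
window air conditioner: 1.29 kW × 152 h = 196.08 kWh
portable air conditioner: Runtime = 12 h/week × 23 weeks = 276 h
portable air conditioner: 1.17 kW × 276 h = 322.92 kWh
electric oven: Runtime = 5 h/week × 11 weeks = 55 h
electric oven: 3.32 kW × 55 h = 182.6 kWh
Total energy = 755.979166… kWh
Cost = 755.979166… × ₹6.9 = ₹5216.26

₹5216.26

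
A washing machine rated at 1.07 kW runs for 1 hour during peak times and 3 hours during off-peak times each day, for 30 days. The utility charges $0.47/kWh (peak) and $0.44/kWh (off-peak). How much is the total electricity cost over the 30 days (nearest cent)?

Peak energy = 1.07 kW × 1 h × 30 = 32.1 kWh
Off-peak energy = 1.07 kW × 3 h × 30 = 96.3 kWh
Cost = 32.1 × $0.47 + 96.3 × $0.44 = $15.087 + $42.372 = $57.46

$57.46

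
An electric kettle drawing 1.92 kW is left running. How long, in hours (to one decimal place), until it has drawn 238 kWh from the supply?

Hours = 238 kWh ÷ 1.92 kW = 124.0 h

124.0 h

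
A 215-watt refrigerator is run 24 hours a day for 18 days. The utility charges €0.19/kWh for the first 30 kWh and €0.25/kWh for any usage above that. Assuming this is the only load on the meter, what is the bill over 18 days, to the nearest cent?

Runtime = 24 h × 18 = 432 h
Energy = 0.215 kW × 432 h = 92.88 kWh
Tier 1 (0–30 kWh): 30 × €0.19 = €5.7
Above 30 kWh: 62.88 × €0.25 = €15.72
Bill = €21.42

€21.42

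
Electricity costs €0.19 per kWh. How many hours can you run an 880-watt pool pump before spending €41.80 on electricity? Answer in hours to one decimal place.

250.0 h

Energy available = €41.80 ÷ €0.19/kWh = 220 kWh
Hours = 220 kWh ÷ 0.88 kW = 250.0 h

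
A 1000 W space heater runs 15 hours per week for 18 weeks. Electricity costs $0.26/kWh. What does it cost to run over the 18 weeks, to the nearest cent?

$70.20

Runtime = 15 h/week × 18 weeks = 270 h
Energy = 1 kW × 270 h = 270 kWh
Cost = 270 kWh × $0.26/kWh = $70.20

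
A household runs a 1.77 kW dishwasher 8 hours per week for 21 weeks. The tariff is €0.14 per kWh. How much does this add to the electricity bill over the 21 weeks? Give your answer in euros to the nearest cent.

€41.63

Runtime = 8 h/week × 21 weeks = 168 h
Energy = 1.77 kW × 168 h = 297.36 kWh
Cost = 297.36 kWh × €0.14/kWh = €41.63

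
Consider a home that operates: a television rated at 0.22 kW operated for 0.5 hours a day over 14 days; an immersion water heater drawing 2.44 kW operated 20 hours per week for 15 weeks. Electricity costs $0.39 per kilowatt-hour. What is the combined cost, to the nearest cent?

$286.08

television: Runtime = 0.5 h/day × 14 days = 7 h
television: 0.22 kW × 7 h = 1.54 kWh
immersion water heater: Runtime = 20 h/week × 15 weeks = 300 h
immersion water heater: 2.44 kW × 300 h = 732 kWh
Total energy = 733.54 kWh
Cost = 733.54 × $0.39 = $286.08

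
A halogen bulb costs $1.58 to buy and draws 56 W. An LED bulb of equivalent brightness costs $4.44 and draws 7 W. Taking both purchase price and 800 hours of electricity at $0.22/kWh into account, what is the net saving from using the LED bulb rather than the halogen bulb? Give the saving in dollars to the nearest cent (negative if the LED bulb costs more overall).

halogen bulb: $1.58 + (56/1000) kW × 800 h × $0.22 = $1.58 + $9.856 = $11.436
LED bulb: $4.44 + (7/1000) kW × 800 h × $0.22 = $4.44 + $1.232 = $5.672
Saving = $11.436 − $5.672 = $5.764 → $5.76

$5.76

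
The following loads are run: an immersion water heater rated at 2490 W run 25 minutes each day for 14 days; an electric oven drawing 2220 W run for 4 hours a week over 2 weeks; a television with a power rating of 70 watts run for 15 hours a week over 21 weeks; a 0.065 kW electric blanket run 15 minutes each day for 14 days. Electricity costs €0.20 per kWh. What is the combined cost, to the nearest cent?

€10.91

immersion water heater: Runtime = 25 min × 14 = 350 min = 5.833333… h
immersion water heater: 2.49 kW × 5.833333… h = 14.525 kWh
electric oven: Runtime = 4 h/week × 2 weeks = 8 h
electric oven: 2.22 kW × 8 h = 17.76 kWh
television: Runtime = 15 h/week × 21 weeks = 315 h
television: 0.07 kW × 315 h = 22.05 kWh
electric blanket: Runtime = 15 min × 14 = 210 min = 3.5 h
electric blanket: 0.065 kW × 3.5 h = 0.2275 kWh
Total energy = 54.5625 kWh
Cost = 54.5625 × €0.20 = €10.91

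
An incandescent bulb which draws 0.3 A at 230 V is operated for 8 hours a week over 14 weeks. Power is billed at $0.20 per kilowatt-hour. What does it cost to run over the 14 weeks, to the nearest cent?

$1.55

Power = 0.3 A × 230 V = 69 W = 0.069 kW
Runtime = 8 h/week × 14 weeks = 112 h
Energy = 0.069 kW × 112 h = 7.728 kWh
Cost = 7.728 kWh × $0.20/kWh = $1.55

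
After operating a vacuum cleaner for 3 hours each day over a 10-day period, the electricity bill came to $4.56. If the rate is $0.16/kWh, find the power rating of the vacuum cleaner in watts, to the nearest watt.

Energy = $4.56 ÷ $0.16/kWh = 28.5 kWh
Runtime = 3 h/day × 10 days = 30 h
Power = 28.5 kWh ÷ 30 h = 0.95 kW = 950 W

950 W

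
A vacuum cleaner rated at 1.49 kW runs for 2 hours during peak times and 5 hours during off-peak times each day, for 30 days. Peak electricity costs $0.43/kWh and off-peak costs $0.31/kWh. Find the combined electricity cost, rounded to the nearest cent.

Peak energy = 1.49 kW × 2 h × 30 = 89.4 kWh
Off-peak energy = 1.49 kW × 5 h × 30 = 223.5 kWh
Cost = 89.4 × $0.43 + 223.5 × $0.31 = $38.442 + $69.285 = $107.73

$107.73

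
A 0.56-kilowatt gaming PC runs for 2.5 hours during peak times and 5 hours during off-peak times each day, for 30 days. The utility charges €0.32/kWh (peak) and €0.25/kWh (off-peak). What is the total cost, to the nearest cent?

€34.44

Peak energy = 0.56 kW × 2.5 h × 30 = 42 kWh
Off-peak energy = 0.56 kW × 5 h × 30 = 84 kWh
Cost = 42 × €0.32 + 84 × €0.25 = €13.44 + €21 = €34.44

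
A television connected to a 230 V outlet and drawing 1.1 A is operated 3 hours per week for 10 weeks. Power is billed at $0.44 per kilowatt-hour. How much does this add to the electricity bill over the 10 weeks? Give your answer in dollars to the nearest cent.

Power = 1.1 A × 230 V = 253 W = 0.253 kW
Runtime = 3 h/week × 10 weeks = 30 h
Energy = 0.253 kW × 30 h = 7.59 kWh
Cost = 7.59 kWh × $0.44/kWh = $3.34

$3.34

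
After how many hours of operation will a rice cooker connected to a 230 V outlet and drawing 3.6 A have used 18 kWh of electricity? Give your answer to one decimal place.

Power = 3.6 A × 230 V = 828 W = 0.828 kW
Hours = 18 kWh ÷ 0.828 kW = 21.7 h

21.7 h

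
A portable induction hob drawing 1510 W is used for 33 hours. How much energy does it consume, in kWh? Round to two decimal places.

49.83 kWh

Energy = 1.51 kW × 33 h = 49.83 kWh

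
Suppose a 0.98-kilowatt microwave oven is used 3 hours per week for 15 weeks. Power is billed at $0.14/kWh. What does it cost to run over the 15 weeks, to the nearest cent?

Runtime = 3 h/week × 15 weeks = 45 h
Energy = 0.98 kW × 45 h = 44.1 kWh
Cost = 44.1 kWh × $0.14/kWh = $6.17

$6.17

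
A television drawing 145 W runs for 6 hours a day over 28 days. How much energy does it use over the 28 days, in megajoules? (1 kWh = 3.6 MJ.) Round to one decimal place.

Runtime = 6 h/day × 28 days = 168 h
Energy = 0.145 kW × 168 h = 24.36 kWh
= 24.36 × 3.6 MJ = 87.7 MJ

87.7 MJ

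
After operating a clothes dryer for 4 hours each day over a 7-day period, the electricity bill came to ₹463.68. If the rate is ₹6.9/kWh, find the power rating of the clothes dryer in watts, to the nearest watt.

2400 W

Energy = ₹463.68 ÷ ₹6.9/kWh = 67.2 kWh
Runtime = 4 h/day × 7 days = 28 h
Power = 67.2 kWh ÷ 28 h = 2.4 kW = 2400 W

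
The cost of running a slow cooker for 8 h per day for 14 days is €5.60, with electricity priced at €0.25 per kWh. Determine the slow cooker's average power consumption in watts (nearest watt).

Energy = €5.60 ÷ €0.25/kWh = 22.4 kWh
Runtime = 8 h/day × 14 days = 112 h
Power = 22.4 kWh ÷ 112 h = 0.2 kW = 200 W

200 W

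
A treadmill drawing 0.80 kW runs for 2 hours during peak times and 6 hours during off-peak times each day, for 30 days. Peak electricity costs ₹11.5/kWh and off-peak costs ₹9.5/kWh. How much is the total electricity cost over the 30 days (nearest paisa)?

Peak energy = 0.8 kW × 2 h × 30 = 48 kWh
Off-peak energy = 0.8 kW × 6 h × 30 = 144 kWh
Cost = 48 × ₹11.5 + 144 × ₹9.5 = ₹552 + ₹1368 = ₹1920.00

₹1920.00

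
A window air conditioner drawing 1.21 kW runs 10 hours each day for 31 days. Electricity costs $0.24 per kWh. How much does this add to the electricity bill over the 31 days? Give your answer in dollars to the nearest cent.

$90.02

Runtime = 10 h/day × 31 days = 310 h
Energy = 1.21 kW × 310 h = 375.1 kWh
Cost = 375.1 kWh × $0.24/kWh = $90.02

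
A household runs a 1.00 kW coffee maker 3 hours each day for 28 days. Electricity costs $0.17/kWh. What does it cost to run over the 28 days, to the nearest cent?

Runtime = 3 h/day × 28 days = 84 h
Energy = 1 kW × 84 h = 84 kWh
Cost = 84 kWh × $0.17/kWh = $14.28

$14.28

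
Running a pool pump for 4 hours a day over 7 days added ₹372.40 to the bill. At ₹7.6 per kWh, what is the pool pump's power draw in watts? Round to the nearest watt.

1750 W

Energy = ₹372.40 ÷ ₹7.6/kWh = 49 kWh
Runtime = 4 h/day × 7 days = 28 h
Power = 49 kWh ÷ 28 h = 1.75 kW = 1750 W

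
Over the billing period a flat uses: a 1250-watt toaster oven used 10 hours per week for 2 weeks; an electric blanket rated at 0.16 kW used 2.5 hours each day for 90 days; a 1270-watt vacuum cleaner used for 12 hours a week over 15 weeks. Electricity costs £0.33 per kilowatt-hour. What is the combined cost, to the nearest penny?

£95.57

toaster oven: Runtime = 10 h/week × 2 weeks = 20 h
toaster oven: 1.25 kW × 20 h = 25 kWh
electric blanket: Runtime = 2.5 h/day × 90 days = 225 h
electric blanket: 0.16 kW × 225 h = 36 kWh
vacuum cleaner: Runtime = 12 h/week × 15 weeks = 180 h
vacuum cleaner: 1.27 kW × 180 h = 228.6 kWh
Total energy = 289.6 kWh
Cost = 289.6 × £0.33 = £95.57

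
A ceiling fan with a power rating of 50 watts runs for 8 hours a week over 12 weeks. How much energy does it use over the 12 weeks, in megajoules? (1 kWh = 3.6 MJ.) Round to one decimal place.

Runtime = 8 h/week × 12 weeks = 96 h
Energy = 0.05 kW × 96 h = 4.8 kWh
= 4.8 × 3.6 MJ = 17.3 MJ

17.3 MJ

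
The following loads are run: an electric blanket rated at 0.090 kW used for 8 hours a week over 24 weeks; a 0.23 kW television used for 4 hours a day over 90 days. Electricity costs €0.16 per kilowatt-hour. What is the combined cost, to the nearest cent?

electric blanket: Runtime = 8 h/week × 24 weeks = 192 h
electric blanket: 0.09 kW × 192 h = 17.28 kWh
television: Runtime = 4 h/day × 90 days = 360 h
television: 0.23 kW × 360 h = 82.8 kWh
Total energy = 100.08 kWh
Cost = 100.08 × €0.16 = €16.01

€16.01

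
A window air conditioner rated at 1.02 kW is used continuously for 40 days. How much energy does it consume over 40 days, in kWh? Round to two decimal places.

979.20 kWh

Runtime = 24 h × 40 = 960 h
Energy = 1.02 kW × 960 h = 979.2 kWh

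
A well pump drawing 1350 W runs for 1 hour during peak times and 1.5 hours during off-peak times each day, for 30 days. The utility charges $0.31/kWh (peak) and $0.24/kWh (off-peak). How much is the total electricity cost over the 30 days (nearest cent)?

Peak energy = 1.35 kW × 1 h × 30 = 40.5 kWh
Off-peak energy = 1.35 kW × 1.5 h × 30 = 60.75 kWh
Cost = 40.5 × $0.31 + 60.75 × $0.24 = $12.555 + $14.58 = $27.14

$27.14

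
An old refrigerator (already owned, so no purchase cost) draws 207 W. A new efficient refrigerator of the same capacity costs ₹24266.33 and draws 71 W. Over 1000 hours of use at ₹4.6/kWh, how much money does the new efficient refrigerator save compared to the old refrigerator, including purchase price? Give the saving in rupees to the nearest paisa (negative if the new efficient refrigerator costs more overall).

old refrigerator: ₹0.00 + (207/1000) kW × 1000 h × ₹4.6 = ₹0.00 + ₹952.2 = ₹952.2
new efficient refrigerator: ₹24266.33 + (71/1000) kW × 1000 h × ₹4.6 = ₹24266.33 + ₹326.6 = ₹24592.93
Saving = ₹952.2 − ₹24592.93 = −₹23640.73

-₹23640.73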